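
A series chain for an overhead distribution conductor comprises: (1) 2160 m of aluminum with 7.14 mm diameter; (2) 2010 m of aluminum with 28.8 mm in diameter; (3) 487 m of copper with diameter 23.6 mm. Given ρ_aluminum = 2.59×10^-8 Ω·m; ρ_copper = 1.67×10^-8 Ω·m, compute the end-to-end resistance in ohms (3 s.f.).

Seg 1: A = π(d/2)² = π(3.5700e-03 m)² = 4.004e-05 m²
R_1 = (2.59×10^-8)(2160)/(4.004e-05) = 1.397 Ω
Seg 2: A = π(d/2)² = π(1.4400e-02 m)² = 6.514e-04 m²
R_2 = (2.59×10^-8)(2010)/(6.514e-04) = 0.07991 Ω
Seg 3: A = π(d/2)² = π(1.1800e-02 m)² = 4.374e-04 m²
R_3 = (1.67×10^-8)(487)/(4.374e-04) = 0.01859 Ω
R_total = R_1 + R_2 + R_3 = 1.50 Ω

1.50 Ω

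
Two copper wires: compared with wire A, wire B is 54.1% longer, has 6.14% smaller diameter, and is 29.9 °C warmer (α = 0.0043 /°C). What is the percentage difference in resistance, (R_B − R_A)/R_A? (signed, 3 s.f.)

97.4%

R ∝ ρL/d² with ρ ∝ (1+αΔT), so R_B/R_A = (1 + 54.1/100) × (1 − 6.14/100)⁻² × (1 + 0.0043×29.9)
= 1.541 × 1.135 × 1.129 = 1.974
(R_B − R_A)/R_A = 1.974 − 1 = 97.4%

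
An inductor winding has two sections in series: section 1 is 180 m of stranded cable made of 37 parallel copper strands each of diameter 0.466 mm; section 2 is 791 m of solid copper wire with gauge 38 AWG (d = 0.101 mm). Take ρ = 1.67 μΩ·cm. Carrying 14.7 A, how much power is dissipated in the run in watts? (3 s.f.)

ρ = 1.67 μΩ·cm = 1.67×10^-8 Ω·m
Section 1: A_strand = π(2.3300e-04)² = 1.706e-07 m²; R₁ = ρL/(N·A_s) = (1.67×10^-8)(180)/(37×1.706e-07) = 0.4763 Ω
Section 2: A = π(0.101/2 mm)² = π(5.0500e-05 m)² = 8.012e-09 m²
R₂ = (1.67×10^-8)(791)/(8.012e-09) = 1649 Ω
R = R₁ + R₂ = 1649 Ω
P = I²R = (14.7)² × 1649 = 3.56×10^5 W

3.56×10^5 W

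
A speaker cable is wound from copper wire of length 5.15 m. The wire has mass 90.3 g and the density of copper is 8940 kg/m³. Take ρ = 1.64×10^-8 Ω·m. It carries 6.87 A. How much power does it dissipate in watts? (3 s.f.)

A = m/(density·L) = 0.0903/(8940×5.15) = 1.9613e-06 m²
R = ρL/A = (1.64×10^-8)(5.15)/(1.9613e-06) = 0.04306 Ω
P = I²R = (6.87)² × 0.04306 = 2.03 W

2.03 W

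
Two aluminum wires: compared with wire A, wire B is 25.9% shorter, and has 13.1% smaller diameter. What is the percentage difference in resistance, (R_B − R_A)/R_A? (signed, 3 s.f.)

-1.88%

R ∝ L/d², so R_B/R_A = (1 − 25.9/100) × (1 − 13.1/100)⁻²
= 0.741 × 1.324 = 0.9812
(R_B − R_A)/R_A = 0.9812 − 1 = -1.88%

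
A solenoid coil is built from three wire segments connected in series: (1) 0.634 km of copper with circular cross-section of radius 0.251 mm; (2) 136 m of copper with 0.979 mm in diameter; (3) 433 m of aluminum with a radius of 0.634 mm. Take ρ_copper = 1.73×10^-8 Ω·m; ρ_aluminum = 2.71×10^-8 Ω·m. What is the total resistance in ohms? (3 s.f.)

Seg 1: A = πr² = π(2.5100e-04 m)² = 1.979e-07 m²
R_1 = (1.73×10^-8)(634)/(1.979e-07) = 55.42 Ω
Seg 2: A = π(d/2)² = π(4.8950e-04 m)² = 7.528e-07 m²
R_2 = (1.73×10^-8)(136)/(7.528e-07) = 3.126 Ω
Seg 3: A = πr² = π(6.3400e-04 m)² = 1.263e-06 m²
R_3 = (2.71×10^-8)(433)/(1.263e-06) = 9.292 Ω
R_total = R_1 + R_2 + R_3 = 67.8 Ω

67.8 Ω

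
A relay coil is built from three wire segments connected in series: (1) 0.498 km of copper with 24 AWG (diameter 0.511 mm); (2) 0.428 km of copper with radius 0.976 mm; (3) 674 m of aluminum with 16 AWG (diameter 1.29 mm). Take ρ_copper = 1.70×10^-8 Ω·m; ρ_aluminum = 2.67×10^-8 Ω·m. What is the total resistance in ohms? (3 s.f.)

Seg 1: A = π(0.511/2 mm)² = π(2.5550e-04 m)² = 2.051e-07 m²
R_1 = (1.70×10^-8)(498)/(2.051e-07) = 41.28 Ω
Seg 2: A = πr² = π(9.7600e-04 m)² = 2.993e-06 m²
R_2 = (1.70×10^-8)(428)/(2.993e-06) = 2.431 Ω
Seg 3: A = π(1.29/2 mm)² = π(6.4500e-04 m)² = 1.307e-06 m²
R_3 = (2.67×10^-8)(674)/(1.307e-06) = 13.77 Ω
R_total = R_1 + R_2 + R_3 = 57.5 Ω

57.5 Ω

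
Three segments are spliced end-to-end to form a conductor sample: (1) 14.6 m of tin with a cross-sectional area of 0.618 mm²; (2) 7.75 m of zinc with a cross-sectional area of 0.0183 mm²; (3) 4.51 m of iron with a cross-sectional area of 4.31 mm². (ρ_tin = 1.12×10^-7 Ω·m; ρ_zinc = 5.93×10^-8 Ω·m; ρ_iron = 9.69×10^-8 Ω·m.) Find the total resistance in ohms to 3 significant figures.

27.9 Ω

Seg 1: A = 0.618 mm² = 6.180e-07 m²
R_1 = (1.12×10^-7)(14.6)/(6.180e-07) = 2.646 Ω
Seg 2: A = 0.0183 mm² = 1.830e-08 m²
R_2 = (5.93×10^-8)(7.75)/(1.830e-08) = 25.11 Ω
Seg 3: A = 4.31 mm² = 4.310e-06 m²
R_3 = (9.69×10^-8)(4.51)/(4.310e-06) = 0.1014 Ω
R_total = R_1 + R_2 + R_3 = 27.9 Ω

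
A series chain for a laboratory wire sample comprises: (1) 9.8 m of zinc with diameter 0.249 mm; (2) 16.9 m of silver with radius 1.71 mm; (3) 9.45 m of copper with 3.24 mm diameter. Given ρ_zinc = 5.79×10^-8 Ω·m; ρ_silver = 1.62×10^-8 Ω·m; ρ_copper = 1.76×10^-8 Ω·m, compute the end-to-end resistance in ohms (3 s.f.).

11.7 Ω

Seg 1: A = π(d/2)² = π(1.2450e-04 m)² = 4.870e-08 m²
R_1 = (5.79×10^-8)(9.8)/(4.870e-08) = 11.65 Ω
Seg 2: A = πr² = π(1.7100e-03 m)² = 9.186e-06 m²
R_2 = (1.62×10^-8)(16.9)/(9.186e-06) = 0.0298 Ω
Seg 3: A = π(d/2)² = π(1.6200e-03 m)² = 8.245e-06 m²
R_3 = (1.76×10^-8)(9.45)/(8.245e-06) = 0.02017 Ω
R_total = R_1 + R_2 + R_3 = 11.7 Ω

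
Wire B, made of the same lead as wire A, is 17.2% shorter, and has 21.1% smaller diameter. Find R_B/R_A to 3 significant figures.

1.33

R ∝ L/d², so R_B/R_A = (1 − 17.2/100) × (1 − 21.1/100)⁻²
= 0.828 × 1.606 = 1.33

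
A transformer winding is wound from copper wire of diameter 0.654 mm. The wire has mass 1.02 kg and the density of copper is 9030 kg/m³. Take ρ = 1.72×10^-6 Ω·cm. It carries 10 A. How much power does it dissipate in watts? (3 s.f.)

1720 W

ρ = 1.72×10^-6 Ω·cm = 1.72×10^-8 Ω·m
A = π(d/2)² = π(3.2700e-04 m)² = 3.3593e-07 m²
L = m/(density·A) = 1.02/(9030×3.3593e-07) = 336.3 m
R = ρL/A = (1.72×10^-8)(336.3)/(3.3593e-07) = 17.22 Ω
P = I²R = (10)² × 17.22 = 1720 W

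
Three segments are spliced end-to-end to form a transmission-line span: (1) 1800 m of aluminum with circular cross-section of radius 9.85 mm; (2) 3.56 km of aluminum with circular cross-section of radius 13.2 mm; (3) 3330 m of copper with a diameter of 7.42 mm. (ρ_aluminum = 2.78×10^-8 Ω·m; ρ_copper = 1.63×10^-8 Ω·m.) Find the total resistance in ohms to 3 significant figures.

1.60 Ω

Seg 1: A = πr² = π(9.8500e-03 m)² = 3.048e-04 m²
R_1 = (2.78×10^-8)(1800)/(3.048e-04) = 0.1642 Ω
Seg 2: A = πr² = π(1.3200e-02 m)² = 5.474e-04 m²
R_2 = (2.78×10^-8)(3560)/(5.474e-04) = 0.1808 Ω
Seg 3: A = π(d/2)² = π(3.7100e-03 m)² = 4.324e-05 m²
R_3 = (1.63×10^-8)(3330)/(4.324e-05) = 1.255 Ω
R_total = R_1 + R_2 + R_3 = 1.60 Ω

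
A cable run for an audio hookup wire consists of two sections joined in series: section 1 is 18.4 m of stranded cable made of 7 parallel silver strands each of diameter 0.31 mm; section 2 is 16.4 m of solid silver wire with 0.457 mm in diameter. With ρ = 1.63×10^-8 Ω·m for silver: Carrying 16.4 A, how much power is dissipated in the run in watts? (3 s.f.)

Section 1: A_strand = π(1.5500e-04)² = 7.548e-08 m²; R₁ = ρL/(N·A_s) = (1.63×10^-8)(18.4)/(7×7.548e-08) = 0.5677 Ω
Section 2: A = π(d/2)² = π(2.2850e-04 m)² = 1.640e-07 m²
R₂ = (1.63×10^-8)(16.4)/(1.640e-07) = 1.63 Ω
R = R₁ + R₂ = 2.197 Ω
P = I²R = (16.4)² × 2.197 = 591 W

591 W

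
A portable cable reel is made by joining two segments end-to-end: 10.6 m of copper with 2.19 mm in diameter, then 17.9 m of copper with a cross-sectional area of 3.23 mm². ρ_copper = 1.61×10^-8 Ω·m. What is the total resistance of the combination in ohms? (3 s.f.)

0.135 Ω

Segment 1: A = π(d/2)² = π(1.0950e-03 m)² = 3.767e-06 m²
R₁ = ρL/A = (1.61×10^-8)(10.6)/(3.767e-06) = 0.04531 Ω
Segment 2: A = 3.23 mm² = 3.230e-06 m²
R₂ = (1.61×10^-8)(17.9)/(3.230e-06) = 0.08922 Ω
R = R₁ + R₂ = 0.135 Ω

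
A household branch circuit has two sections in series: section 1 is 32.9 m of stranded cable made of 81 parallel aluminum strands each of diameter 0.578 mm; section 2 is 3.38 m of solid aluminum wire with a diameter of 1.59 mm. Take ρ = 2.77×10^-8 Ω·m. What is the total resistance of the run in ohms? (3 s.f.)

Section 1: A_strand = π(2.8900e-04)² = 2.624e-07 m²; R₁ = ρL/(N·A_s) = (2.77×10^-8)(32.9)/(81×2.624e-07) = 0.04288 Ω
Section 2: A = π(d/2)² = π(7.9500e-04 m)² = 1.986e-06 m²
R₂ = (2.77×10^-8)(3.38)/(1.986e-06) = 0.04715 Ω
R = R₁ + R₂ = 0.0900 Ω

0.0900 Ω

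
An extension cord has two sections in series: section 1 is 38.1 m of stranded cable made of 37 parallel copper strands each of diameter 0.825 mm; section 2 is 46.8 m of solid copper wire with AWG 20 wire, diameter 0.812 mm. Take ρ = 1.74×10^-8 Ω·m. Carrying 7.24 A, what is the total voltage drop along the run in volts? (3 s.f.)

11.6 V

Section 1: A_strand = π(4.1250e-04)² = 5.346e-07 m²; R₁ = ρL/(N·A_s) = (1.74×10^-8)(38.1)/(37×5.346e-07) = 0.03352 Ω
Section 2: A = π(0.812/2 mm)² = π(4.0600e-04 m)² = 5.178e-07 m²
R₂ = (1.74×10^-8)(46.8)/(5.178e-07) = 1.573 Ω
R = R₁ + R₂ = 1.606 Ω
V = IR = 7.24 × 1.606 = 11.6 V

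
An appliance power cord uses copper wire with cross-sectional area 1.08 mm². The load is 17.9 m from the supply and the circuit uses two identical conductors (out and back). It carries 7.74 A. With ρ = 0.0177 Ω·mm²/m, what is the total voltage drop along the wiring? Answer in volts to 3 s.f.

ρ = 0.0177 Ω·mm²/m = 1.77×10^-8 Ω·m
A = 1.08 mm² = 1.080e-06 m²
Total conductor length (both ways) L = 2 × 17.9 = 35.8 m
R = ρL/A = (1.77×10^-8)(35.8)/(1.080e-06) = 0.5867 Ω
V = IR = 7.74 × 0.5867 = 4.54 V

4.54 V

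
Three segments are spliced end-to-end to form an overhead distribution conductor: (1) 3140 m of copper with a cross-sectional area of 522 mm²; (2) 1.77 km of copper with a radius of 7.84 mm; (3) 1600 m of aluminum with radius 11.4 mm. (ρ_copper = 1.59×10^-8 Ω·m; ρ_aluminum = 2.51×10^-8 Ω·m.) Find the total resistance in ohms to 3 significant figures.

Seg 1: A = 522 mm² = 5.220e-04 m²
R_1 = (1.59×10^-8)(3140)/(5.220e-04) = 0.09564 Ω
Seg 2: A = πr² = π(7.8400e-03 m)² = 1.931e-04 m²
R_2 = (1.59×10^-8)(1770)/(1.931e-04) = 0.1457 Ω
Seg 3: A = πr² = π(1.1400e-02 m)² = 4.083e-04 m²
R_3 = (2.51×10^-8)(1600)/(4.083e-04) = 0.09836 Ω
R_total = R_1 + R_2 + R_3 = 0.340 Ω

0.340 Ω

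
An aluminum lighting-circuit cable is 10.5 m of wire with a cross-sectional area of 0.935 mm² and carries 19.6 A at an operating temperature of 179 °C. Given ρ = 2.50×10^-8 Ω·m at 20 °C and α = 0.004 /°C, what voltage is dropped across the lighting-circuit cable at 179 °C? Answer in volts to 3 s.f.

A = 0.935 mm² = 9.350e-07 m²
R₍20₎ = ρL/A = (2.50×10^-8)(10.5)/(9.350e-07) = 0.2807 Ω
R₍179₎ = R₍20₎(1 + αΔT) = 0.2807 × (1 + 0.004×159) = 0.4593 Ω
V = IR = 19.6 × 0.4593 = 9.00 V

9.00 V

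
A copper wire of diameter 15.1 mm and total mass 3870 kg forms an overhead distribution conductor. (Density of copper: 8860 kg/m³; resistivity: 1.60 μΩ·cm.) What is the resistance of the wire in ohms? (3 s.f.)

ρ = 1.60 μΩ·cm = 1.60×10^-8 Ω·m
A = π(d/2)² = π(7.5500e-03 m)² = 1.7908e-04 m²
L = m/(density·A) = 3870/(8860×1.7908e-04) = 2439 m
R = ρL/A = (1.60×10^-8)(2439)/(1.7908e-04) = 0.218 Ω

0.218 Ω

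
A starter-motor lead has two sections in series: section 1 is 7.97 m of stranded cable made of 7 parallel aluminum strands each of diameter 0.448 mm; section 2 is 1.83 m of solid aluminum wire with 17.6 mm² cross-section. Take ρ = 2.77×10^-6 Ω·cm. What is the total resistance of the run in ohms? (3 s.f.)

ρ = 2.77×10^-6 Ω·cm = 2.77×10^-8 Ω·m
Section 1: A_strand = π(2.2400e-04)² = 1.576e-07 m²; R₁ = ρL/(N·A_s) = (2.77×10^-8)(7.97)/(7×1.576e-07) = 0.2001 Ω
Section 2: A = 17.6 mm² = 1.760e-05 m²
R₂ = (2.77×10^-8)(1.83)/(1.760e-05) = 0.00288 Ω
R = R₁ + R₂ = 0.203 Ω

0.203 Ω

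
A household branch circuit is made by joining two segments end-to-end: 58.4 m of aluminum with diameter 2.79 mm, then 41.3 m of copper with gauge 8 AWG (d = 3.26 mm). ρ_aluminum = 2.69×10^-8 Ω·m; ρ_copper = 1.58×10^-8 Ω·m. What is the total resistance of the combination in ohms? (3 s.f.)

Segment 1: A = π(d/2)² = π(1.3950e-03 m)² = 6.114e-06 m²
R₁ = ρL/A = (2.69×10^-8)(58.4)/(6.114e-06) = 0.257 Ω
Segment 2: A = π(3.26/2 mm)² = π(1.6300e-03 m)² = 8.347e-06 m²
R₂ = (1.58×10^-8)(41.3)/(8.347e-06) = 0.07818 Ω
R = R₁ + R₂ = 0.335 Ω

0.335 Ω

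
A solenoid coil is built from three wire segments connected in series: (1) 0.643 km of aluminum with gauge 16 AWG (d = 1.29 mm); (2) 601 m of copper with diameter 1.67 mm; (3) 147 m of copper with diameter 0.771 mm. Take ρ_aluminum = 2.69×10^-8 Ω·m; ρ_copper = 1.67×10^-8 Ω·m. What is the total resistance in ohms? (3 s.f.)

23.1 Ω

Seg 1: A = π(1.29/2 mm)² = π(6.4500e-04 m)² = 1.307e-06 m²
R_1 = (2.69×10^-8)(643)/(1.307e-06) = 13.23 Ω
Seg 2: A = π(d/2)² = π(8.3500e-04 m)² = 2.190e-06 m²
R_2 = (1.67×10^-8)(601)/(2.190e-06) = 4.582 Ω
Seg 3: A = π(d/2)² = π(3.8550e-04 m)² = 4.669e-07 m²
R_3 = (1.67×10^-8)(147)/(4.669e-07) = 5.258 Ω
R_total = R_1 + R_2 + R_3 = 23.1 Ω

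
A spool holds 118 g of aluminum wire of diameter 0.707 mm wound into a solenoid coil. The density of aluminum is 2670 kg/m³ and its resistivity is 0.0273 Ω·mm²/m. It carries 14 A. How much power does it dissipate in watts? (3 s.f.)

1530 W

ρ = 0.0273 Ω·mm²/m = 2.73×10^-8 Ω·m
A = π(d/2)² = π(3.5350e-04 m)² = 3.9258e-07 m²
L = m/(density·A) = 0.118/(2670×3.9258e-07) = 112.6 m
R = ρL/A = (2.73×10^-8)(112.6)/(3.9258e-07) = 7.828 Ω
P = I²R = (14)² × 7.828 = 1530 W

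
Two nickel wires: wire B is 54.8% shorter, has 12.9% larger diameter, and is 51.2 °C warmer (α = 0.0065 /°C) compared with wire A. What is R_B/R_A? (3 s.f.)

0.473

R ∝ ρL/d² with ρ ∝ (1+αΔT), so R_B/R_A = (1 − 54.8/100) × (1 + 12.9/100)⁻² × (1 + 0.0065×51.2)
= 0.452 × 0.7845 × 1.333 = 0.473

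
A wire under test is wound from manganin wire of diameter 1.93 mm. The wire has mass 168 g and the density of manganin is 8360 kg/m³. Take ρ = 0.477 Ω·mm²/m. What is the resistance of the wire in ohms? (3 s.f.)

1.12 Ω

ρ = 0.477 Ω·mm²/m = 4.77×10^-7 Ω·m
A = π(d/2)² = π(9.6500e-04 m)² = 2.9255e-06 m²
L = m/(density·A) = 0.168/(8360×2.9255e-06) = 6.869 m
R = ρL/A = (4.77×10^-7)(6.869)/(2.9255e-06) = 1.12 Ω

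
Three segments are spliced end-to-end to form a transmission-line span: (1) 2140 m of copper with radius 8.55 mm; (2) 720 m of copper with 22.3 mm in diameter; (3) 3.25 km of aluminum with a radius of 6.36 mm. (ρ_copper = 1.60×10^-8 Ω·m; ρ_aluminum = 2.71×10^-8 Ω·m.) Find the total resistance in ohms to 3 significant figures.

Seg 1: A = πr² = π(8.5500e-03 m)² = 2.297e-04 m²
R_1 = (1.60×10^-8)(2140)/(2.297e-04) = 0.1491 Ω
Seg 2: A = π(d/2)² = π(1.1150e-02 m)² = 3.906e-04 m²
R_2 = (1.60×10^-8)(720)/(3.906e-04) = 0.0295 Ω
Seg 3: A = πr² = π(6.3600e-03 m)² = 1.271e-04 m²
R_3 = (2.71×10^-8)(3250)/(1.271e-04) = 0.6931 Ω
R_total = R_1 + R_2 + R_3 = 0.872 Ω

0.872 Ω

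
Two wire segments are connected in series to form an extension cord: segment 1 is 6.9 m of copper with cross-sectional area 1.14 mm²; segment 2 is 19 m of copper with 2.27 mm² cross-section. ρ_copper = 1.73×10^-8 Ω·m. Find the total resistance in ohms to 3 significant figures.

Segment 1: A = 1.14 mm² = 1.140e-06 m²
R₁ = ρL/A = (1.73×10^-8)(6.9)/(1.140e-06) = 0.1047 Ω
Segment 2: A = 2.27 mm² = 2.270e-06 m²
R₂ = (1.73×10^-8)(19)/(2.270e-06) = 0.1448 Ω
R = R₁ + R₂ = 0.250 Ω

0.250 Ω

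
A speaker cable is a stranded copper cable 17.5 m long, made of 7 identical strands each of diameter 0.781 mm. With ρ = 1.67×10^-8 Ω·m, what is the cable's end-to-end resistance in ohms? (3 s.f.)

0.0871 Ω

A_strand = π(3.9050e-04 m)² = 4.791e-07 m²
R_strand = ρL/A = (1.67×10^-8)(17.5)/(4.791e-07) = 0.61 Ω
R_total = R_strand/N = 0.61/7 = 0.0871 Ω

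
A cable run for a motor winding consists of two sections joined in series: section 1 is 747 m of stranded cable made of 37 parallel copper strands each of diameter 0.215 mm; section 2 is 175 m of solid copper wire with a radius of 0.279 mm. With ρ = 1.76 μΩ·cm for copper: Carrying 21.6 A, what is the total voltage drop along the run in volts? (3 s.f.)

ρ = 1.76 μΩ·cm = 1.76×10^-8 Ω·m
Section 1: A_strand = π(1.0750e-04)² = 3.631e-08 m²; R₁ = ρL/(N·A_s) = (1.76×10^-8)(747)/(37×3.631e-08) = 9.787 Ω
Section 2: A = πr² = π(2.7900e-04 m)² = 2.445e-07 m²
R₂ = (1.76×10^-8)(175)/(2.445e-07) = 12.59 Ω
R = R₁ + R₂ = 22.38 Ω
V = IR = 21.6 × 22.38 = 483 V

483 V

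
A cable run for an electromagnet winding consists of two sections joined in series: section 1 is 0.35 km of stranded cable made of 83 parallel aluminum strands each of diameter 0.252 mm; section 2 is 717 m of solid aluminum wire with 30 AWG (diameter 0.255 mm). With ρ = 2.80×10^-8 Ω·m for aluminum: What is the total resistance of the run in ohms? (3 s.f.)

Section 1: A_strand = π(1.2600e-04)² = 4.988e-08 m²; R₁ = ρL/(N·A_s) = (2.80×10^-8)(350)/(83×4.988e-08) = 2.367 Ω
Section 2: A = π(0.255/2 mm)² = π(1.2750e-04 m)² = 5.107e-08 m²
R₂ = (2.80×10^-8)(717)/(5.107e-08) = 393.1 Ω
R = R₁ + R₂ = 395 Ω

395 Ω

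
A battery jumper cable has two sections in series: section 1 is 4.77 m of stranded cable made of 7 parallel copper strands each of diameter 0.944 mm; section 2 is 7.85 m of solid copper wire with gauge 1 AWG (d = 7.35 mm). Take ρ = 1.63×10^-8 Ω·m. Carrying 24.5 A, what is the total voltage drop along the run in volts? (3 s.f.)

0.463 V

Section 1: A_strand = π(4.7200e-04)² = 6.999e-07 m²; R₁ = ρL/(N·A_s) = (1.63×10^-8)(4.77)/(7×6.999e-07) = 0.01587 Ω
Section 2: A = π(7.35/2 mm)² = π(3.6750e-03 m)² = 4.243e-05 m²
R₂ = (1.63×10^-8)(7.85)/(4.243e-05) = 0.003016 Ω
R = R₁ + R₂ = 0.01889 Ω
V = IR = 24.5 × 0.01889 = 0.463 V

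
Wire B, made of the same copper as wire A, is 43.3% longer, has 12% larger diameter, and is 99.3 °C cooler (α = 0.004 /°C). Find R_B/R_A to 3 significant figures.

0.689

R ∝ ρL/d² with ρ ∝ (1+αΔT), so R_B/R_A = (1 + 43.3/100) × (1 + 12/100)⁻² × (1 − 0.004×99.3)
= 1.433 × 0.7972 × 0.6028 = 0.689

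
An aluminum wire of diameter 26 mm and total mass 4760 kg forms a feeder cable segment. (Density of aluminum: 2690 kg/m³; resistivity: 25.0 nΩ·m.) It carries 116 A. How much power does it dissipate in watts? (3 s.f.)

2110 W

ρ = 25.0 nΩ·m = 2.50×10^-8 Ω·m
A = π(d/2)² = π(1.3000e-02 m)² = 5.3093e-04 m²
L = m/(density·A) = 4760/(2690×5.3093e-04) = 3333 m
R = ρL/A = (2.50×10^-8)(3333)/(5.3093e-04) = 0.1569 Ω
P = I²R = (116)² × 0.1569 = 2110 W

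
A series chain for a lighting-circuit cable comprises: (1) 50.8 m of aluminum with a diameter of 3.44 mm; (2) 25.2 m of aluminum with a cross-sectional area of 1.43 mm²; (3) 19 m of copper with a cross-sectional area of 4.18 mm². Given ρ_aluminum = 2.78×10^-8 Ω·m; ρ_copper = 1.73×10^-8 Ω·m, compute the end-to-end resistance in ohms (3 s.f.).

0.720 Ω

Seg 1: A = π(d/2)² = π(1.7200e-03 m)² = 9.294e-06 m²
R_1 = (2.78×10^-8)(50.8)/(9.294e-06) = 0.152 Ω
Seg 2: A = 1.43 mm² = 1.430e-06 m²
R_2 = (2.78×10^-8)(25.2)/(1.430e-06) = 0.4899 Ω
Seg 3: A = 4.18 mm² = 4.180e-06 m²
R_3 = (1.73×10^-8)(19)/(4.180e-06) = 0.07864 Ω
R_total = R_1 + R_2 + R_3 = 0.720 Ω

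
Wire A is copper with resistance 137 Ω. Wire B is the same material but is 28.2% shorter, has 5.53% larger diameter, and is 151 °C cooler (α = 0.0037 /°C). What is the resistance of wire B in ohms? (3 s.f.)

39.0 Ω

R ∝ ρL/d² with ρ ∝ (1+αΔT), so R_B/R_A = (1 − 28.2/100) × (1 + 5.53/100)⁻² × (1 − 0.0037×151)
= 0.718 × 0.8979 × 0.4413 = 0.2845
R_B = 0.2845 × 137 = 39.0 Ω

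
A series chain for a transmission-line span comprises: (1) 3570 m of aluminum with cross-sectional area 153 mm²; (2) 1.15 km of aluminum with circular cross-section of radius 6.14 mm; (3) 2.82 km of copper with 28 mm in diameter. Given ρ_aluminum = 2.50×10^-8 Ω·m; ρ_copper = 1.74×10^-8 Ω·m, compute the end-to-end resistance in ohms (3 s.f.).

Seg 1: A = 153 mm² = 1.530e-04 m²
R_1 = (2.50×10^-8)(3570)/(1.530e-04) = 0.5833 Ω
Seg 2: A = πr² = π(6.1400e-03 m)² = 1.184e-04 m²
R_2 = (2.50×10^-8)(1150)/(1.184e-04) = 0.2427 Ω
Seg 3: A = π(d/2)² = π(1.4000e-02 m)² = 6.158e-04 m²
R_3 = (1.74×10^-8)(2820)/(6.158e-04) = 0.07969 Ω
R_total = R_1 + R_2 + R_3 = 0.906 Ω

0.906 Ω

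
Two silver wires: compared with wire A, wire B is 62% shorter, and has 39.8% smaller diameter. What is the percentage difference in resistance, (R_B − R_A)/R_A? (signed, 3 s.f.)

R ∝ L/d², so R_B/R_A = (1 − 62/100) × (1 − 39.8/100)⁻²
= 0.38 × 2.759 = 1.049
(R_B − R_A)/R_A = 1.049 − 1 = 4.86%

4.86%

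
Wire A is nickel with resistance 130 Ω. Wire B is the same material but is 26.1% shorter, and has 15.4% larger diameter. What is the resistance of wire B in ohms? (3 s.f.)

R ∝ L/d², so R_B/R_A = (1 − 26.1/100) × (1 + 15.4/100)⁻²
= 0.739 × 0.7509 = 0.5549
R_B = 0.5549 × 130 = 72.1 Ω

72.1 Ω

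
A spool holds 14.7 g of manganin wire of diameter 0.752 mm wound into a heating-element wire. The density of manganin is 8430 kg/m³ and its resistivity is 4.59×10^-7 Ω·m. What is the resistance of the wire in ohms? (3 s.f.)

A = π(d/2)² = π(3.7600e-04 m)² = 4.4415e-07 m²
L = m/(density·A) = 0.0147/(8430×4.4415e-07) = 3.926 m
R = ρL/A = (4.59×10^-7)(3.926)/(4.4415e-07) = 4.06 Ω

4.06 Ω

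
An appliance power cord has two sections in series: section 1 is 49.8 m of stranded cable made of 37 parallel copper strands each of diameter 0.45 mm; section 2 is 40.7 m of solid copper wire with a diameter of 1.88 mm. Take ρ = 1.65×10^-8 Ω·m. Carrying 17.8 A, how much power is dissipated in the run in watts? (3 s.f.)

121 W

Section 1: A_strand = π(2.2500e-04)² = 1.590e-07 m²; R₁ = ρL/(N·A_s) = (1.65×10^-8)(49.8)/(37×1.590e-07) = 0.1396 Ω
Section 2: A = π(d/2)² = π(9.4000e-04 m)² = 2.776e-06 m²
R₂ = (1.65×10^-8)(40.7)/(2.776e-06) = 0.2419 Ω
R = R₁ + R₂ = 0.3816 Ω
P = I²R = (17.8)² × 0.3816 = 121 W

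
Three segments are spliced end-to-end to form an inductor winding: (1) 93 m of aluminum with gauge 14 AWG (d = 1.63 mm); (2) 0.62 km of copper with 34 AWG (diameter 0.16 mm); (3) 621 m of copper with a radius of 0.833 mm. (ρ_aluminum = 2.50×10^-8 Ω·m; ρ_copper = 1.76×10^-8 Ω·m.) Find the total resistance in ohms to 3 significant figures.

549 Ω

Seg 1: A = π(1.63/2 mm)² = π(8.1500e-04 m)² = 2.087e-06 m²
R_1 = (2.50×10^-8)(93)/(2.087e-06) = 1.114 Ω
Seg 2: A = π(0.16/2 mm)² = π(8.0000e-05 m)² = 2.011e-08 m²
R_2 = (1.76×10^-8)(620)/(2.011e-08) = 542.7 Ω
Seg 3: A = πr² = π(8.3300e-04 m)² = 2.180e-06 m²
R_3 = (1.76×10^-8)(621)/(2.180e-06) = 5.014 Ω
R_total = R_1 + R_2 + R_3 = 549 Ω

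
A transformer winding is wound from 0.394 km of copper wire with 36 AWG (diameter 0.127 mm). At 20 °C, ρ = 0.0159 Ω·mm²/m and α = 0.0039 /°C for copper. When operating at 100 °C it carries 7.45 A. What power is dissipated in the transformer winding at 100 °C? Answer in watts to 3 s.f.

36000 W

ρ = 0.0159 Ω·mm²/m = 1.59×10^-8 Ω·m
A = π(0.127/2 mm)² = π(6.3500e-05 m)² = 1.267e-08 m²
R₍20₎ = ρL/A = (1.59×10^-8)(394)/(1.267e-08) = 494.5 Ω
R₍100₎ = R₍20₎(1 + αΔT) = 494.5 × (1 + 0.0039×80) = 648.8 Ω
P = I²R = (7.45)² × 648.8 = 36000 W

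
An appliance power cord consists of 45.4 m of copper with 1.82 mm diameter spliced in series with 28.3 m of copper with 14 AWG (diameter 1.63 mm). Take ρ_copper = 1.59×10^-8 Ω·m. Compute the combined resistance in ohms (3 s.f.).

0.493 Ω

Segment 1: A = π(d/2)² = π(9.1000e-04 m)² = 2.602e-06 m²
R₁ = ρL/A = (1.59×10^-8)(45.4)/(2.602e-06) = 0.2775 Ω
Segment 2: A = π(1.63/2 mm)² = π(8.1500e-04 m)² = 2.087e-06 m²
R₂ = (1.59×10^-8)(28.3)/(2.087e-06) = 0.2156 Ω
R = R₁ + R₂ = 0.493 Ω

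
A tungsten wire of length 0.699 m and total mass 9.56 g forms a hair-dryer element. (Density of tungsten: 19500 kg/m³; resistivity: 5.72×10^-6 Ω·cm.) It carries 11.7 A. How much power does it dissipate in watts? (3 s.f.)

ρ = 5.72×10^-6 Ω·cm = 5.72×10^-8 Ω·m
A = m/(density·L) = 0.00956/(19500×0.699) = 7.0137e-07 m²
R = ρL/A = (5.72×10^-8)(0.699)/(7.0137e-07) = 0.05701 Ω
P = I²R = (11.7)² × 0.05701 = 7.80 W

7.80 W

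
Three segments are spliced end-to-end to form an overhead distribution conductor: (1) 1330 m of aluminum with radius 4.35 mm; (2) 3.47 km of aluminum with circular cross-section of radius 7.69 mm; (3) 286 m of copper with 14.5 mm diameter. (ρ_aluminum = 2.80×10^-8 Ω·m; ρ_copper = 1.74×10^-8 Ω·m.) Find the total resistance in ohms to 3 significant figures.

1.18 Ω

Seg 1: A = πr² = π(4.3500e-03 m)² = 5.945e-05 m²
R_1 = (2.80×10^-8)(1330)/(5.945e-05) = 0.6264 Ω
Seg 2: A = πr² = π(7.6900e-03 m)² = 1.858e-04 m²
R_2 = (2.80×10^-8)(3470)/(1.858e-04) = 0.523 Ω
Seg 3: A = π(d/2)² = π(7.2500e-03 m)² = 1.651e-04 m²
R_3 = (1.74×10^-8)(286)/(1.651e-04) = 0.03014 Ω
R_total = R_1 + R_2 + R_3 = 1.18 Ω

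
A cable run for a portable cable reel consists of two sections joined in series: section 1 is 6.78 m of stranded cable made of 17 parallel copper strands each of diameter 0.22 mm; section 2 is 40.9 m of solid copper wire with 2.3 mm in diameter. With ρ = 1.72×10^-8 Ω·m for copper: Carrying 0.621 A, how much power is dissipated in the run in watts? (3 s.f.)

Section 1: A_strand = π(1.1000e-04)² = 3.801e-08 m²; R₁ = ρL/(N·A_s) = (1.72×10^-8)(6.78)/(17×3.801e-08) = 0.1805 Ω
Section 2: A = π(d/2)² = π(1.1500e-03 m)² = 4.155e-06 m²
R₂ = (1.72×10^-8)(40.9)/(4.155e-06) = 0.1693 Ω
R = R₁ + R₂ = 0.3498 Ω
P = I²R = (0.621)² × 0.3498 = 0.135 W

0.135 W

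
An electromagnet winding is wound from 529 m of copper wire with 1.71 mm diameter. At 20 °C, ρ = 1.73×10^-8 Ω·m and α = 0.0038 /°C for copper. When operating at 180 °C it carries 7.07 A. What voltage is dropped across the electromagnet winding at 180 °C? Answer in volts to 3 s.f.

A = π(d/2)² = π(8.5500e-04 m)² = 2.297e-06 m²
R₍20₎ = ρL/A = (1.73×10^-8)(529)/(2.297e-06) = 3.985 Ω
R₍180₎ = R₍20₎(1 + αΔT) = 3.985 × (1 + 0.0038×160) = 6.408 Ω
V = IR = 7.07 × 6.408 = 45.3 V

45.3 V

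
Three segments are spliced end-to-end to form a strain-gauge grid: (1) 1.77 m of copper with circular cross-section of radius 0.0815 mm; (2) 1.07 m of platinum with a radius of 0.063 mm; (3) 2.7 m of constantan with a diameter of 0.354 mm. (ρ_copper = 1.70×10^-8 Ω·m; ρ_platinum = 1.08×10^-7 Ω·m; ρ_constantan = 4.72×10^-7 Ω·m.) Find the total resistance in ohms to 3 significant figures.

Seg 1: A = πr² = π(8.1500e-05 m)² = 2.087e-08 m²
R_1 = (1.70×10^-8)(1.77)/(2.087e-08) = 1.442 Ω
Seg 2: A = πr² = π(6.3000e-05 m)² = 1.247e-08 m²
R_2 = (1.08×10^-7)(1.07)/(1.247e-08) = 9.268 Ω
Seg 3: A = π(d/2)² = π(1.7700e-04 m)² = 9.842e-08 m²
R_3 = (4.72×10^-7)(2.7)/(9.842e-08) = 12.95 Ω
R_total = R_1 + R_2 + R_3 = 23.7 Ω

23.7 Ω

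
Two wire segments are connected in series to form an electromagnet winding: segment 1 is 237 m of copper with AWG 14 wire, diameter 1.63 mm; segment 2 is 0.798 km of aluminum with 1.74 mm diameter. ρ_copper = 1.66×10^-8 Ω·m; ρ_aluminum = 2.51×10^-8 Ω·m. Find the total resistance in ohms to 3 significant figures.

10.3 Ω

Segment 1: A = π(1.63/2 mm)² = π(8.1500e-04 m)² = 2.087e-06 m²
R₁ = ρL/A = (1.66×10^-8)(237)/(2.087e-06) = 1.885 Ω
Segment 2: A = π(d/2)² = π(8.7000e-04 m)² = 2.378e-06 m²
R₂ = (2.51×10^-8)(798)/(2.378e-06) = 8.423 Ω
R = R₁ + R₂ = 10.3 Ω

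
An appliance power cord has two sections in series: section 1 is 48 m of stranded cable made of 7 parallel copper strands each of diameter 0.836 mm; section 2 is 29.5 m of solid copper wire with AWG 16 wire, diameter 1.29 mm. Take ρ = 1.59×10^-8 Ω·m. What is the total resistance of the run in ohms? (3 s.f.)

Section 1: A_strand = π(4.1800e-04)² = 5.489e-07 m²; R₁ = ρL/(N·A_s) = (1.59×10^-8)(48)/(7×5.489e-07) = 0.1986 Ω
Section 2: A = π(1.29/2 mm)² = π(6.4500e-04 m)² = 1.307e-06 m²
R₂ = (1.59×10^-8)(29.5)/(1.307e-06) = 0.3589 Ω
R = R₁ + R₂ = 0.558 Ω

0.558 Ω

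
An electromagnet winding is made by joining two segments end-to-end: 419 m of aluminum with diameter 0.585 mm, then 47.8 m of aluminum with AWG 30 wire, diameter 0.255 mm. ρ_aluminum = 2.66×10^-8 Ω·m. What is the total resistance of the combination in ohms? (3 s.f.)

66.4 Ω

Segment 1: A = π(d/2)² = π(2.9250e-04 m)² = 2.688e-07 m²
R₁ = ρL/A = (2.66×10^-8)(419)/(2.688e-07) = 41.47 Ω
Segment 2: A = π(0.255/2 mm)² = π(1.2750e-04 m)² = 5.107e-08 m²
R₂ = (2.66×10^-8)(47.8)/(5.107e-08) = 24.9 Ω
R = R₁ + R₂ = 66.4 Ω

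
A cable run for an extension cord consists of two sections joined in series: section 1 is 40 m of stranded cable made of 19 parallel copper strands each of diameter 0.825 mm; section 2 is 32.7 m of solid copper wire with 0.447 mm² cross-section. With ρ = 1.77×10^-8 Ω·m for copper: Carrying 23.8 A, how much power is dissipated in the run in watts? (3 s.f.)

Section 1: A_strand = π(4.1250e-04)² = 5.346e-07 m²; R₁ = ρL/(N·A_s) = (1.77×10^-8)(40)/(19×5.346e-07) = 0.06971 Ω
Section 2: A = 0.447 mm² = 4.470e-07 m²
R₂ = (1.77×10^-8)(32.7)/(4.470e-07) = 1.295 Ω
R = R₁ + R₂ = 1.365 Ω
P = I²R = (23.8)² × 1.365 = 773 W

773 W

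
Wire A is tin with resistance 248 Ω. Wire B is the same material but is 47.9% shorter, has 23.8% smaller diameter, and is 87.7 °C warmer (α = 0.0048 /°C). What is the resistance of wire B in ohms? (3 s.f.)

316 Ω

R ∝ ρL/d² with ρ ∝ (1+αΔT), so R_B/R_A = (1 − 47.9/100) × (1 − 23.8/100)⁻² × (1 + 0.0048×87.7)
= 0.521 × 1.722 × 1.421 = 1.275
R_B = 1.275 × 248 = 316 Ω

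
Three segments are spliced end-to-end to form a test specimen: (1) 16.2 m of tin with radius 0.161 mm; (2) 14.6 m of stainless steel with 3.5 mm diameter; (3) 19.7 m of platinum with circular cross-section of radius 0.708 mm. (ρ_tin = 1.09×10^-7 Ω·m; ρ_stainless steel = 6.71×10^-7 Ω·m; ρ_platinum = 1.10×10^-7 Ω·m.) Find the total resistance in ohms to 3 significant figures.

24.1 Ω

Seg 1: A = πr² = π(1.6100e-04 m)² = 8.143e-08 m²
R_1 = (1.09×10^-7)(16.2)/(8.143e-08) = 21.68 Ω
Seg 2: A = π(d/2)² = π(1.7500e-03 m)² = 9.621e-06 m²
R_2 = (6.71×10^-7)(14.6)/(9.621e-06) = 1.018 Ω
Seg 3: A = πr² = π(7.0800e-04 m)² = 1.575e-06 m²
R_3 = (1.10×10^-7)(19.7)/(1.575e-06) = 1.376 Ω
R_total = R_1 + R_2 + R_3 = 24.1 Ω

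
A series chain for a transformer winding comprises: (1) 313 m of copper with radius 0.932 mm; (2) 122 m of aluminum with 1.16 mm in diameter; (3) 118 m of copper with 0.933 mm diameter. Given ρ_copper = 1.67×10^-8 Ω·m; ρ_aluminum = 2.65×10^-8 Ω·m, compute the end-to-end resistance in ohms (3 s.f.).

7.86 Ω

Seg 1: A = πr² = π(9.3200e-04 m)² = 2.729e-06 m²
R_1 = (1.67×10^-8)(313)/(2.729e-06) = 1.915 Ω
Seg 2: A = π(d/2)² = π(5.8000e-04 m)² = 1.057e-06 m²
R_2 = (2.65×10^-8)(122)/(1.057e-06) = 3.059 Ω
Seg 3: A = π(d/2)² = π(4.6650e-04 m)² = 6.837e-07 m²
R_3 = (1.67×10^-8)(118)/(6.837e-07) = 2.882 Ω
R_total = R_1 + R_2 + R_3 = 7.86 Ω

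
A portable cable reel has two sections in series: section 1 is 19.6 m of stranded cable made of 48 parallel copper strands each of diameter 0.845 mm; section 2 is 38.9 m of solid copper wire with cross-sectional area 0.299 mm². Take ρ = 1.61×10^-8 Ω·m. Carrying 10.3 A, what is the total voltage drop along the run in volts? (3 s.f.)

21.7 V

Section 1: A_strand = π(4.2250e-04)² = 5.608e-07 m²; R₁ = ρL/(N·A_s) = (1.61×10^-8)(19.6)/(48×5.608e-07) = 0.01172 Ω
Section 2: A = 0.299 mm² = 2.990e-07 m²
R₂ = (1.61×10^-8)(38.9)/(2.990e-07) = 2.095 Ω
R = R₁ + R₂ = 2.106 Ω
V = IR = 10.3 × 2.106 = 21.7 V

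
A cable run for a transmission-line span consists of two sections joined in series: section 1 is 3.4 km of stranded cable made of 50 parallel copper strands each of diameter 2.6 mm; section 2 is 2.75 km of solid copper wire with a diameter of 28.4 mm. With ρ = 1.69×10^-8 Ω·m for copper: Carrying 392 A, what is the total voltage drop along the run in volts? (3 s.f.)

Section 1: A_strand = π(1.3000e-03)² = 5.309e-06 m²; R₁ = ρL/(N·A_s) = (1.69×10^-8)(3400)/(50×5.309e-06) = 0.2165 Ω
Section 2: A = π(d/2)² = π(1.4200e-02 m)² = 6.335e-04 m²
R₂ = (1.69×10^-8)(2750)/(6.335e-04) = 0.07337 Ω
R = R₁ + R₂ = 0.2898 Ω
V = IR = 392 × 0.2898 = 114 V

114 V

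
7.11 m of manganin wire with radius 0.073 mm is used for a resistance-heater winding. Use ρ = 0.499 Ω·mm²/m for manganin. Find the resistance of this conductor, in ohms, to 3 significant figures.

212 Ω

ρ = 0.499 Ω·mm²/m = 4.99×10^-7 Ω·m
A = πr² = π(7.3000e-05 m)² = 1.674e-08 m²
R = ρL/A = (4.99×10^-7)(7.11 m)/(1.674e-08 m²) = 212 Ω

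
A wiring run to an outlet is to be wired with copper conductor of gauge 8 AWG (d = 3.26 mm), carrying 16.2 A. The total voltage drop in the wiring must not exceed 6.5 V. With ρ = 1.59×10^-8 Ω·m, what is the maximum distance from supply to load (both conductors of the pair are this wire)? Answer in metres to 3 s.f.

105 m

A = π(3.26/2 mm)² = π(1.6300e-03 m)² = 8.347e-06 m²
L_max = V_max·A/(2·ρI) = (6.5)(8.347e-06)/(2×1.59×10^-8×16.2) = 105 m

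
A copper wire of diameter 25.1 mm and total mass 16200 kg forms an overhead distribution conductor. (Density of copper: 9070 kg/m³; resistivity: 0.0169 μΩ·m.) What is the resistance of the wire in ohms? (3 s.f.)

0.123 Ω

ρ = 0.0169 μΩ·m = 1.69×10^-8 Ω·m
A = π(d/2)² = π(1.2550e-02 m)² = 4.9481e-04 m²
L = m/(density·A) = 16200/(9070×4.9481e-04) = 3610 m
R = ρL/A = (1.69×10^-8)(3610)/(4.9481e-04) = 0.123 Ω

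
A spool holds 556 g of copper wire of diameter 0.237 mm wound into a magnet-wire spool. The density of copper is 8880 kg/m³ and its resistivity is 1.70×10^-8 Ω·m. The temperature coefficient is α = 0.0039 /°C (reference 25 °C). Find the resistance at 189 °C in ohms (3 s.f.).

A = π(d/2)² = π(1.1850e-04 m)² = 4.4115e-08 m²
L = m/(density·A) = 0.556/(8880×4.4115e-08) = 1419 m
R = ρL/A = (1.70×10^-8)(1419)/(4.4115e-08) = 546.9 Ω
R(189 °C) = 546.9 × (1 + 0.0039×164) = 897 Ω

897 Ω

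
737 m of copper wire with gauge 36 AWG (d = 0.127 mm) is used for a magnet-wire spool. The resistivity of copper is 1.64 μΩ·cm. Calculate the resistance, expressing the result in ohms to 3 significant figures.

ρ = 1.64 μΩ·cm = 1.64×10^-8 Ω·m
A = π(0.127/2 mm)² = π(6.3500e-05 m)² = 1.267e-08 m²
R = ρL/A = (1.64×10^-8)(737 m)/(1.267e-08 m²) = 954 Ω

954 Ω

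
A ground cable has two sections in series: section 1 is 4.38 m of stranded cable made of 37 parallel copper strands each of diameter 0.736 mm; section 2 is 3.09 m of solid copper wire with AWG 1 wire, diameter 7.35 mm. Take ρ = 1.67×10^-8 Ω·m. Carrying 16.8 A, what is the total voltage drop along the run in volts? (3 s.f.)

Section 1: A_strand = π(3.6800e-04)² = 4.254e-07 m²; R₁ = ρL/(N·A_s) = (1.67×10^-8)(4.38)/(37×4.254e-07) = 0.004647 Ω
Section 2: A = π(7.35/2 mm)² = π(3.6750e-03 m)² = 4.243e-05 m²
R₂ = (1.67×10^-8)(3.09)/(4.243e-05) = 0.001216 Ω
R = R₁ + R₂ = 0.005863 Ω
V = IR = 16.8 × 0.005863 = 0.0985 V

0.0985 V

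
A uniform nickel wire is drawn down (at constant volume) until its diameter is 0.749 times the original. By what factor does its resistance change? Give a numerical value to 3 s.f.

Volume constant ⇒ L' = L/r² with r = 0.749. R' = ρL'/A' = ρ(L/r²)/(πr²d₀²/4) = R/r⁴.
Factor = 3.18

3.18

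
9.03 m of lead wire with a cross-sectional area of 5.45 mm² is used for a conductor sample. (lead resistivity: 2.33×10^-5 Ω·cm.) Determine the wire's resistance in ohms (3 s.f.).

0.386 Ω

ρ = 2.33×10^-5 Ω·cm = 2.33×10^-7 Ω·m
A = 5.45 mm² = 5.450e-06 m²
R = ρL/A = (2.33×10^-7)(9.03 m)/(5.450e-06 m²) = 0.386 Ω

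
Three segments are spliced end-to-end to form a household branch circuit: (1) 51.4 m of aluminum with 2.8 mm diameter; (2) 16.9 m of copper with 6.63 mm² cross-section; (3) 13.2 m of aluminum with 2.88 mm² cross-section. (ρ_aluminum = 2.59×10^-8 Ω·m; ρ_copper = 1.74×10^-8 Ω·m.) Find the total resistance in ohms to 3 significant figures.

0.379 Ω

Seg 1: A = π(d/2)² = π(1.4000e-03 m)² = 6.158e-06 m²
R_1 = (2.59×10^-8)(51.4)/(6.158e-06) = 0.2162 Ω
Seg 2: A = 6.63 mm² = 6.630e-06 m²
R_2 = (1.74×10^-8)(16.9)/(6.630e-06) = 0.04435 Ω
Seg 3: A = 2.88 mm² = 2.880e-06 m²
R_3 = (2.59×10^-8)(13.2)/(2.880e-06) = 0.1187 Ω
R_total = R_1 + R_2 + R_3 = 0.379 Ω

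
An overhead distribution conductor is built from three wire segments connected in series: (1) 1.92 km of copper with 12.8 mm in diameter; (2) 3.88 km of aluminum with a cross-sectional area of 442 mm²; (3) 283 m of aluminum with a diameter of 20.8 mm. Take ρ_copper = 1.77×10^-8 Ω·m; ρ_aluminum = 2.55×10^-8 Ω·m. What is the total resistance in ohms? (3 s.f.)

0.509 Ω

Seg 1: A = π(d/2)² = π(6.4000e-03 m)² = 1.287e-04 m²
R_1 = (1.77×10^-8)(1920)/(1.287e-04) = 0.2641 Ω
Seg 2: A = 442 mm² = 4.420e-04 m²
R_2 = (2.55×10^-8)(3880)/(4.420e-04) = 0.2238 Ω
Seg 3: A = π(d/2)² = π(1.0400e-02 m)² = 3.398e-04 m²
R_3 = (2.55×10^-8)(283)/(3.398e-04) = 0.02124 Ω
R_total = R_1 + R_2 + R_3 = 0.509 Ω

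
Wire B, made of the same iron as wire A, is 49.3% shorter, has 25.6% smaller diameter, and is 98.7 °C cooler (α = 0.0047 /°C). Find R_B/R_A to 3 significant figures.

0.491

R ∝ ρL/d² with ρ ∝ (1+αΔT), so R_B/R_A = (1 − 49.3/100) × (1 − 25.6/100)⁻² × (1 − 0.0047×98.7)
= 0.507 × 1.807 × 0.5361 = 0.491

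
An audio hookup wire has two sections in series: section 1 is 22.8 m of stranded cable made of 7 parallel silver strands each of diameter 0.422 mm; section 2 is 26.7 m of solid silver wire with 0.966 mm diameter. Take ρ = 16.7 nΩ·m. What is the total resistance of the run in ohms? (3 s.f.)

0.997 Ω

ρ = 16.7 nΩ·m = 1.67×10^-8 Ω·m
Section 1: A_strand = π(2.1100e-04)² = 1.399e-07 m²; R₁ = ρL/(N·A_s) = (1.67×10^-8)(22.8)/(7×1.399e-07) = 0.3889 Ω
Section 2: A = π(d/2)² = π(4.8300e-04 m)² = 7.329e-07 m²
R₂ = (1.67×10^-8)(26.7)/(7.329e-07) = 0.6084 Ω
R = R₁ + R₂ = 0.997 Ω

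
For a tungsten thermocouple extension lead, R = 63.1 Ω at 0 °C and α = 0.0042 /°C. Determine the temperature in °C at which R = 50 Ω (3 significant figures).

-49.4 °C

R = R₀(1 + α(T − T₀)) ⇒ T = T₀ + (R/R₀ − 1)/α
T = 0 + (50/63.1 − 1)/0.0042 = 0 + (-0.2076)/0.0042 = -49.4 °C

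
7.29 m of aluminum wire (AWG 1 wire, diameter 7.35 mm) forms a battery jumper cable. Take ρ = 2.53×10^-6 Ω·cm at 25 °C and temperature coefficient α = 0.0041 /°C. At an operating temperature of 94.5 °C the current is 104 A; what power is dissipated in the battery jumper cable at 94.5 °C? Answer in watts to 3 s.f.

60.4 W

ρ = 2.53×10^-6 Ω·cm = 2.53×10^-8 Ω·m
A = π(7.35/2 mm)² = π(3.6750e-03 m)² = 4.243e-05 m²
R₍25₎ = ρL/A = (2.53×10^-8)(7.29)/(4.243e-05) = 0.004347 Ω
R₍94.5₎ = R₍25₎(1 + αΔT) = 0.004347 × (1 + 0.0041×69.5) = 0.005586 Ω
P = I²R = (104)² × 0.005586 = 60.4 W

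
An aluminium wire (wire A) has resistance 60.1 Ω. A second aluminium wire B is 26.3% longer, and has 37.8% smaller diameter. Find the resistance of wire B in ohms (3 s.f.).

196 Ω

R ∝ L/d², so R_B/R_A = (1 + 26.3/100) × (1 − 37.8/100)⁻²
= 1.263 × 2.585 = 3.264
R_B = 3.264 × 60.1 = 196 Ω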